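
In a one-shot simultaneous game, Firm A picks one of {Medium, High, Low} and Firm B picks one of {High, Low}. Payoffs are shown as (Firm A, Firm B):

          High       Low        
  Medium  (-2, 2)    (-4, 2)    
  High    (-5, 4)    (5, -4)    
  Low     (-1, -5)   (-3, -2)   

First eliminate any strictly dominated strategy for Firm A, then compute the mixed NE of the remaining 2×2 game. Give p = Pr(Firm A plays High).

p = 3/11

Firm A's strategy Medium is strictly dominated by Low: -1 > -2 and -3 > -4. Eliminate Medium.
For Firm B to be willing to mix, Firm B must be indifferent between High and Low, which pins down Firm A's mix.
  Firm B's payoff from High: p·4 + (1−p)·(-5) = 9p - 5
  Firm B's payoff from Low: p·(-4) + (1−p)·(-2) = -2p - 2
  9p - 5 = -2p - 2  ⇒  11p = 3  ⇒  p = 3/11.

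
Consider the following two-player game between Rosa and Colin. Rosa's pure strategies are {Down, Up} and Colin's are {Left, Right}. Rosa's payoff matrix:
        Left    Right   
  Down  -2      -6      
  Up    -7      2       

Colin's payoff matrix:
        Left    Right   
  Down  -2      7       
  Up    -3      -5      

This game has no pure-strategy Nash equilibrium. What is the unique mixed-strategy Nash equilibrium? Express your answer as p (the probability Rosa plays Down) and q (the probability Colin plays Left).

p = 2/11, q = 8/13

Colin's indifference between Left and Right determines Rosa's mixing probability p:
  Colin's expected payoff from Left: p·(-2) + (1−p)·(-3) = p - 3
  Colin's expected payoff from Right: p·7 + (1−p)·(-5) = 12p - 5
  p - 3 = 12p - 5  ⇒  -11p = -2  ⇒  p = 2/11.
Rosa's indifference between Down and Up determines Colin's mixing probability q:
  Rosa's payoff from Down: q·(-2) + (1−q)·(-6) = 4q - 6
  Rosa's payoff from Up: q·(-7) + (1−q)·2 = -9q + 2
  4q - 6 = -9q + 2  ⇒  13q = 8  ⇒  q = 8/13.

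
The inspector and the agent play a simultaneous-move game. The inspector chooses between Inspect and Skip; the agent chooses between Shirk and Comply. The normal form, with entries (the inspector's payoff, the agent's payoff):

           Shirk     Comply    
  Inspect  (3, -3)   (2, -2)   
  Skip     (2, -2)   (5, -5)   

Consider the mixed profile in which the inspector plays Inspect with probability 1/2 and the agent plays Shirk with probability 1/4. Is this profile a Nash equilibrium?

No

Given the inspector's mix p = 1/2, the agent's payoff from Shirk is -5/2 but from Comply is -7/2. The agent strictly prefers Shirk, so the agent would not mix.
So the proposed profile is not a Nash equilibrium.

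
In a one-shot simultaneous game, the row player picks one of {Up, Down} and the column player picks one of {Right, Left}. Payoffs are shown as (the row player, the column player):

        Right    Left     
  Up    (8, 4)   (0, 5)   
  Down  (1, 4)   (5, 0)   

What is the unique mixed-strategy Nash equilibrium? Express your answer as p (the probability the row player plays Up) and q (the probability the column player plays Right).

p = 4/5, q = 5/12

The row player's mix must leave the column player indifferent between Right and Left.
  the column player's payoff from Right: p·4 + (1−p)·4 = 4
  the column player's payoff from Left: p·5 + (1−p)·0 = 5p
  4 = 5p  ⇒  -5p = -4  ⇒  p = 4/5.
The row player's indifference between Up and Down determines the column player's mixing probability q:
  the row player's payoff from Up: q·8 + (1−q)·0 = 8q
  the row player's payoff from Down: q·1 + (1−q)·5 = -4q + 5
  8q = -4q + 5  ⇒  12q = 5  ⇒  q = 5/12.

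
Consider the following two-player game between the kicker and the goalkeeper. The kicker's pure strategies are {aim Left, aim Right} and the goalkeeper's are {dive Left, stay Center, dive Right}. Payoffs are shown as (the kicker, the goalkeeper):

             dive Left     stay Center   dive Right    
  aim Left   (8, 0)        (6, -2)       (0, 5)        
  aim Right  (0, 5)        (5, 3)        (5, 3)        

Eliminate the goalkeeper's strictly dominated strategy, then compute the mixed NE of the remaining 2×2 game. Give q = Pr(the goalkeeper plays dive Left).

The goalkeeper's strategy stay Center is strictly dominated by dive Left: 0 > -2 and 5 > 3. Eliminate stay Center.
The kicker's indifference between aim Left and aim Right determines the goalkeeper's mixing probability q:
  the kicker's payoff to aim Left: q·8 + (1−q)·0 = 8q
  the kicker's payoff to aim Right: q·0 + (1−q)·5 = -5q + 5
  8q = -5q + 5  ⇒  13q = 5  ⇒  q = 5/13.

q = 5/13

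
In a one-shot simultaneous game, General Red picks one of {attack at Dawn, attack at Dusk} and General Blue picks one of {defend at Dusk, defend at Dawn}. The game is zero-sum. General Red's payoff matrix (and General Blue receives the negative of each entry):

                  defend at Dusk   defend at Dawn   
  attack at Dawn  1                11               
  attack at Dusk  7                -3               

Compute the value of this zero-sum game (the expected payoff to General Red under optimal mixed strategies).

v = 4

Set General Red's expected payoff from attack at Dawn equal to that from attack at Dusk:
  General Red's payoff from attack at Dawn: q·1 + (1−q)·11 = -10q + 11
  General Red's payoff from attack at Dusk: q·7 + (1−q)·(-3) = 10q - 3
  -10q + 11 = 10q - 3  ⇒  -20q = -14  ⇒  q = 7/10.
The value is General Red's expected payoff against this mix (using attack at Dawn): (7/10)·1 + (3/10)·11 = 4.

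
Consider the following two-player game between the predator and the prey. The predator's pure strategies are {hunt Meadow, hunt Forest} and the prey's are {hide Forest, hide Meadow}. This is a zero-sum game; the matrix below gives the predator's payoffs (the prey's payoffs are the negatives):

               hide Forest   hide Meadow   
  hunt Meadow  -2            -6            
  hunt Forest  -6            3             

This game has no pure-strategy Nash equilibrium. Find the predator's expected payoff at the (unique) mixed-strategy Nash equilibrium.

The prey's mix must leave the predator indifferent between hunt Meadow and hunt Forest.
  the predator's payoff to hunt Meadow: q·(-2) + (1−q)·(-6) = 4q - 6
  the predator's payoff to hunt Forest: q·(-6) + (1−q)·3 = -9q + 3
  4q - 6 = -9q + 3  ⇒  13q = 9  ⇒  q = 9/13.
At equilibrium the predator is indifferent across rows, so the predator's payoff equals the payoff from hunt Meadow: (9/13)·(-2) + (4/13)·(-6) = -42/13.

-42/13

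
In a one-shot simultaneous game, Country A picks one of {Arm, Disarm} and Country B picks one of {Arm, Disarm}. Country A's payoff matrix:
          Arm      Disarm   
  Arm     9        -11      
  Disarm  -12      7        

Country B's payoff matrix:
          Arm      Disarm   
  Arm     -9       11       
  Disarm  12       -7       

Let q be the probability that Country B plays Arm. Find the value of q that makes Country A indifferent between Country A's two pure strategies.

q = 6/13

In a mixed equilibrium Country A is indifferent between Arm and Disarm; this condition fixes q.
  Country A's payoff from Arm: q·9 + (1−q)·(-11) = 20q - 11
  Country A's payoff from Disarm: q·(-12) + (1−q)·7 = -19q + 7
  20q - 11 = -19q + 7  ⇒  39q = 18  ⇒  q = 6/13.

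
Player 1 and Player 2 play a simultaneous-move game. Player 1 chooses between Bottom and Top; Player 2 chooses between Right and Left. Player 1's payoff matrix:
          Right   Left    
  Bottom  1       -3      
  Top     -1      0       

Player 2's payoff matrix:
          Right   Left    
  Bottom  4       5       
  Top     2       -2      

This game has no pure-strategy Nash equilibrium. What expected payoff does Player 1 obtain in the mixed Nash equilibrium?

-3/5

Player 2's mix must leave Player 1 indifferent between Bottom and Top.
  Player 1's payoff to Bottom: q·1 + (1−q)·(-3) = 4q - 3
  Player 1's payoff to Top: q·(-1) + (1−q)·0 = -q
  4q - 3 = -q  ⇒  5q = 3  ⇒  q = 3/5.
At equilibrium Player 1 is indifferent across rows, so Player 1's payoff equals the payoff from Bottom: (3/5)·1 + (2/5)·(-3) = -3/5.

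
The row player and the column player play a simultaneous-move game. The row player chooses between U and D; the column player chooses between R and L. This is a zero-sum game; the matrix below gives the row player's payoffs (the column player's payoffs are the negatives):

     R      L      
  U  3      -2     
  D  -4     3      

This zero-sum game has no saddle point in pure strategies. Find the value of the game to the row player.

v = 1/12

For the row player to be willing to mix, the row player must be indifferent between U and D, which pins down the column player's mix.
  the row player's payoff from U: q·3 + (1−q)·(-2) = 5q - 2
  the row player's payoff from D: q·(-4) + (1−q)·3 = -7q + 3
  5q - 2 = -7q + 3  ⇒  12q = 5  ⇒  q = 5/12.
The value is the row player's expected payoff against this mix (using U): (5/12)·3 + (7/12)·(-2) = 1/12.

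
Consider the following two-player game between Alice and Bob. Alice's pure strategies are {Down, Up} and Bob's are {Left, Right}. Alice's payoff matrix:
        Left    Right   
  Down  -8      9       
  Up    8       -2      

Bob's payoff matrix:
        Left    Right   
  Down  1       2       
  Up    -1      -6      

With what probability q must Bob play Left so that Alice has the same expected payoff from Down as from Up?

q = 11/27

Set Alice's expected payoff from Down equal to that from Up:
  Alice's payoff to Down: q·(-8) + (1−q)·9 = -17q + 9
  Alice's payoff to Up: q·8 + (1−q)·(-2) = 10q - 2
  -17q + 9 = 10q - 2  ⇒  -27q = -11  ⇒  q = 11/27.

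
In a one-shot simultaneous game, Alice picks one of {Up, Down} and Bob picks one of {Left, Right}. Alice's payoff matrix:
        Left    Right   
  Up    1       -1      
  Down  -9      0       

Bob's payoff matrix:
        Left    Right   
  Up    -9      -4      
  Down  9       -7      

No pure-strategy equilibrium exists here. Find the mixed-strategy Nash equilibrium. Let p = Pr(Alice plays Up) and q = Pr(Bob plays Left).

p = 16/21, q = 1/11

Alice's mix must leave Bob indifferent between Left and Right.
  Bob's expected payoff from Left: p·(-9) + (1−p)·9 = -18p + 9
  Bob's expected payoff from Right: p·(-4) + (1−p)·(-7) = 3p - 7
  -18p + 9 = 3p - 7  ⇒  -21p = -16  ⇒  p = 16/21.
In a mixed equilibrium Alice is indifferent between Up and Down; this condition fixes q.
  Alice's payoff from Up: q·1 + (1−q)·(-1) = 2q - 1
  Alice's payoff from Down: q·(-9) + (1−q)·0 = -9q
  2q - 1 = -9q  ⇒  11q = 1  ⇒  q = 1/11.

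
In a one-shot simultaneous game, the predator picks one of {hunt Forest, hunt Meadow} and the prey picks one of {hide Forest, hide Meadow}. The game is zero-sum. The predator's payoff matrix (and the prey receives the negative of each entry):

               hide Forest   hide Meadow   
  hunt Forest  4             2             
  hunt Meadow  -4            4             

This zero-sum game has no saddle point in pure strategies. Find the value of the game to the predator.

v = 12/5

Set the predator's expected payoff from hunt Forest equal to that from hunt Meadow:
  the predator's payoff to hunt Forest: q·4 + (1−q)·2 = 2q + 2
  the predator's payoff to hunt Meadow: q·(-4) + (1−q)·4 = -8q + 4
  2q + 2 = -8q + 4  ⇒  10q = 2  ⇒  q = 1/5.
The value is the predator's expected payoff against this mix (using hunt Forest): (1/5)·4 + (4/5)·2 = 12/5.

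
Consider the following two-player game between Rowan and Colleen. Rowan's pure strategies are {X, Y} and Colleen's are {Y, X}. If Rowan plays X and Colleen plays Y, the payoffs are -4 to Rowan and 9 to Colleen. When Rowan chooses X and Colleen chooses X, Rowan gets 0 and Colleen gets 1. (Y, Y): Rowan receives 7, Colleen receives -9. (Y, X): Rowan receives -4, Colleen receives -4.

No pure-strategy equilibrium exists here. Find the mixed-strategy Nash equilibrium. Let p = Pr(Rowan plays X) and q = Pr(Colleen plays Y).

p = 5/13, q = 4/15

For Colleen to be willing to mix, Colleen must be indifferent between Y and X, which pins down Rowan's mix.
  Colleen's payoff from Y: p·9 + (1−p)·(-9) = 18p - 9
  Colleen's payoff from X: p·1 + (1−p)·(-4) = 5p - 4
  18p - 9 = 5p - 4  ⇒  13p = 5  ⇒  p = 5/13.
For Rowan to be willing to mix, Rowan must be indifferent between X and Y, which pins down Colleen's mix.
  Rowan's payoff from X: q·(-4) + (1−q)·0 = -4q
  Rowan's payoff from Y: q·7 + (1−q)·(-4) = 11q - 4
  -4q = 11q - 4  ⇒  -15q = -4  ⇒  q = 4/15.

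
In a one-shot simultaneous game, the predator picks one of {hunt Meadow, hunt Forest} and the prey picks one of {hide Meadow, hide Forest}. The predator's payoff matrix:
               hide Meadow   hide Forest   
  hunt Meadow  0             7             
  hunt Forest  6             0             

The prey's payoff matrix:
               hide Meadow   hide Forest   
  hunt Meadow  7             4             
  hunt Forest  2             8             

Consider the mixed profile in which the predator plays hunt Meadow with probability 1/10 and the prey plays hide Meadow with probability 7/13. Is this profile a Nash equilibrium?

Given the predator's mix p = 1/10, the prey's payoff from hide Meadow is 5/2 but from hide Forest is 38/5. The prey strictly prefers hide Forest, so the prey would not mix.
So the proposed profile is not a Nash equilibrium.

No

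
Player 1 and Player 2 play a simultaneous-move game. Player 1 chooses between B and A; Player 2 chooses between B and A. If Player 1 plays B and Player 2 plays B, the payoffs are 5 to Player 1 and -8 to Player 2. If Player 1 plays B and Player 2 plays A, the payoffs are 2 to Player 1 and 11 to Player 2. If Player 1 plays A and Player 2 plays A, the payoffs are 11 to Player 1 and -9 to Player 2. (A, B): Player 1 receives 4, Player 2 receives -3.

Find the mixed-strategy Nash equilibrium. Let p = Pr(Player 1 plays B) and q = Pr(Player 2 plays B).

Player 1's mix must leave Player 2 indifferent between B and A.
  Player 2's expected payoff from B: p·(-8) + (1−p)·(-3) = -5p - 3
  Player 2's expected payoff from A: p·11 + (1−p)·(-9) = 20p - 9
  -5p - 3 = 20p - 9  ⇒  -25p = -6  ⇒  p = 6/25.
Player 2's mix must leave Player 1 indifferent between B and A.
  Player 1's expected payoff from B: q·5 + (1−q)·2 = 3q + 2
  Player 1's expected payoff from A: q·4 + (1−q)·11 = -7q + 11
  3q + 2 = -7q + 11  ⇒  10q = 9  ⇒  q = 9/10.

p = 6/25, q = 9/10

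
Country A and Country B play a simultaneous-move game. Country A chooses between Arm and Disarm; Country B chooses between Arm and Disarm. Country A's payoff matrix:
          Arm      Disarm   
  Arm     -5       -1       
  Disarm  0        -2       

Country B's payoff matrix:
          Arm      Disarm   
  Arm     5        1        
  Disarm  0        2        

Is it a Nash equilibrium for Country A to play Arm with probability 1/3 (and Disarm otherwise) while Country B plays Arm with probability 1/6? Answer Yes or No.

Yes

Check Country B's indifference given Country A's mix p = 1/3:
  payoff from Arm = 5/3; payoff from Disarm = 5/3 — equal.
Check Country A's indifference given Country B's mix q = 1/6:
  payoff from Arm = -5/3; payoff from Disarm = -5/3 — equal.
Both players are indifferent, so neither can profitably deviate.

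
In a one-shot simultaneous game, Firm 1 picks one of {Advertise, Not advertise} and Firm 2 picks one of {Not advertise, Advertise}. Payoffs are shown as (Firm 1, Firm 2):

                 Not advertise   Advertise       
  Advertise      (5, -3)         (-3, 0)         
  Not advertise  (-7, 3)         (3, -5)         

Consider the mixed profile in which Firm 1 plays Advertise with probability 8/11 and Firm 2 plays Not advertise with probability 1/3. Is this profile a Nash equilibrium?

Yes

Check Firm 2's indifference given Firm 1's mix p = 8/11:
  payoff from Not advertise = -15/11; payoff from Advertise = -15/11 — equal.
Check Firm 1's indifference given Firm 2's mix q = 1/3:
  payoff from Advertise = -1/3; payoff from Not advertise = -1/3 — equal.
Both players are indifferent, so neither can profitably deviate.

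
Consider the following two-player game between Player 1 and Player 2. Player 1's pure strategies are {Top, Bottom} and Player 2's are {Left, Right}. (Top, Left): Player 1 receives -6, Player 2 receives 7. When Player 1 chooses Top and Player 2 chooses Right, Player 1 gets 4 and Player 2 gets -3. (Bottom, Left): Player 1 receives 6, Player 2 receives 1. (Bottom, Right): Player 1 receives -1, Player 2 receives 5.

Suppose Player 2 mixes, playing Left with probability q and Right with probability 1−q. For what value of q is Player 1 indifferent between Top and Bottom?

q = 5/17

Player 2's mix must leave Player 1 indifferent between Top and Bottom.
  Player 1's payoff from Top: q·(-6) + (1−q)·4 = -10q + 4
  Player 1's payoff from Bottom: q·6 + (1−q)·(-1) = 7q - 1
  -10q + 4 = 7q - 1  ⇒  -17q = -5  ⇒  q = 5/17.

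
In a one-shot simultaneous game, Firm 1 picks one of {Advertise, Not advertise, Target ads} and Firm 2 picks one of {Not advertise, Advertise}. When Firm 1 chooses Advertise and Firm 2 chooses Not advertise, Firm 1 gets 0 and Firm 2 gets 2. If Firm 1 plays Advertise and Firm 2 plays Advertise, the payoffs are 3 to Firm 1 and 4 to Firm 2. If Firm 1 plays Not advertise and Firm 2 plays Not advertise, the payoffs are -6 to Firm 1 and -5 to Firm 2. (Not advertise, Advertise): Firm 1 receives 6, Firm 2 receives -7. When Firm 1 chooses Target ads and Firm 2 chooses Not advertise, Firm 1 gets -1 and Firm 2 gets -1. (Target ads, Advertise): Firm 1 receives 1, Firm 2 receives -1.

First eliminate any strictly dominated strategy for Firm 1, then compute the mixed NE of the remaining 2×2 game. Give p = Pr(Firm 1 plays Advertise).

Firm 1's strategy Target ads is strictly dominated by Advertise: 0 > -1 and 3 > 1. Eliminate Target ads.
Set Firm 2's expected payoff from Not advertise equal to that from Advertise:
  Firm 2's payoff to Not advertise: p·2 + (1−p)·(-5) = 7p - 5
  Firm 2's payoff to Advertise: p·4 + (1−p)·(-7) = 11p - 7
  7p - 5 = 11p - 7  ⇒  -4p = -2  ⇒  p = 1/2.

p = 1/2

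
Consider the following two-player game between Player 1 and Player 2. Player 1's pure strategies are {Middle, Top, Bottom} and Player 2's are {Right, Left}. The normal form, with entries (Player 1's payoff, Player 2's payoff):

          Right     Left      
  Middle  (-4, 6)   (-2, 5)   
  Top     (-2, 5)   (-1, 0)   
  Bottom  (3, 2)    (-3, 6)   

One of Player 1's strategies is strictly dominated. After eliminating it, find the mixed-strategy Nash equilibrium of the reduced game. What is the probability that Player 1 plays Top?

Player 1's strategy Middle is strictly dominated by Top: -2 > -4 and -1 > -2. Eliminate Middle.
Set Player 2's expected payoff from Right equal to that from Left:
  Player 2's payoff from Right: p·5 + (1−p)·2 = 3p + 2
  Player 2's payoff from Left: p·0 + (1−p)·6 = -6p + 6
  3p + 2 = -6p + 6  ⇒  9p = 4  ⇒  p = 4/9.

p = 4/9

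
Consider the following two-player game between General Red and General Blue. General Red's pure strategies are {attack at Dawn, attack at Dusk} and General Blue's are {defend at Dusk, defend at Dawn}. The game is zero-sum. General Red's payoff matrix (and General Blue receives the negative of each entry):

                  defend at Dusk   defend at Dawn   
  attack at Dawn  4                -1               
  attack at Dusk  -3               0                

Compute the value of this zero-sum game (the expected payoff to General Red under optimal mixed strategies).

General Red's indifference between attack at Dawn and attack at Dusk determines General Blue's mixing probability q:
  General Red's payoff to attack at Dawn: q·4 + (1−q)·(-1) = 5q - 1
  General Red's payoff to attack at Dusk: q·(-3) + (1−q)·0 = -3q
  5q - 1 = -3q  ⇒  8q = 1  ⇒  q = 1/8.
The value is General Red's expected payoff against this mix (using attack at Dawn): (1/8)·4 + (7/8)·(-1) = -3/8.

v = -3/8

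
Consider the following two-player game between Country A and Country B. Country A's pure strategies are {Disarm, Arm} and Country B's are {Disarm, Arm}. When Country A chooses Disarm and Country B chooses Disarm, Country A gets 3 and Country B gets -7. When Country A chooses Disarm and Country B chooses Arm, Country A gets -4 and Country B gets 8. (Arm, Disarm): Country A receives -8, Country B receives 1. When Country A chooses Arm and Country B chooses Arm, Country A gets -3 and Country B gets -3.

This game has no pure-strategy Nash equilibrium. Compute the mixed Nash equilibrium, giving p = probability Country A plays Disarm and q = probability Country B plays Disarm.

p = 4/19, q = 1/12

Country B's indifference between Disarm and Arm determines Country A's mixing probability p:
  Country B's payoff from Disarm: p·(-7) + (1−p)·1 = -8p + 1
  Country B's payoff from Arm: p·8 + (1−p)·(-3) = 11p - 3
  -8p + 1 = 11p - 3  ⇒  -19p = -4  ⇒  p = 4/19.
Country A's indifference between Disarm and Arm determines Country B's mixing probability q:
  Country A's payoff to Disarm: q·3 + (1−q)·(-4) = 7q - 4
  Country A's payoff to Arm: q·(-8) + (1−q)·(-3) = -5q - 3
  7q - 4 = -5q - 3  ⇒  12q = 1  ⇒  q = 1/12.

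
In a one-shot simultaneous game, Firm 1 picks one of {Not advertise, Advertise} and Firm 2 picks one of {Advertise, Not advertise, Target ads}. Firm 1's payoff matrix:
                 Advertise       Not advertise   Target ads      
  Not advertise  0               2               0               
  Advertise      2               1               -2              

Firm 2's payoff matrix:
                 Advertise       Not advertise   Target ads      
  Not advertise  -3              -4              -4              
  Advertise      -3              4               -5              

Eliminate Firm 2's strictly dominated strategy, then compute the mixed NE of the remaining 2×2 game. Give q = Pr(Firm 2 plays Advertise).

Firm 2's strategy Target ads is strictly dominated by Advertise: -3 > -4 and -3 > -5. Eliminate Target ads.
In a mixed equilibrium Firm 1 is indifferent between Not advertise and Advertise; this condition fixes q.
  Firm 1's expected payoff from Not advertise: q·0 + (1−q)·2 = -2q + 2
  Firm 1's expected payoff from Advertise: q·2 + (1−q)·1 = q + 1
  -2q + 2 = q + 1  ⇒  -3q = -1  ⇒  q = 1/3.

q = 1/3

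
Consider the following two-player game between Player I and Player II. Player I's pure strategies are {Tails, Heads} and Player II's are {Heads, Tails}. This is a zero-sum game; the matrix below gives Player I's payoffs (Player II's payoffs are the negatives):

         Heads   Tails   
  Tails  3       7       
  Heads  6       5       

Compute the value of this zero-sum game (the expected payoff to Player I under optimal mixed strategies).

In a mixed equilibrium Player I is indifferent between Tails and Heads; this condition fixes q.
  Player I's expected payoff from Tails: q·3 + (1−q)·7 = -4q + 7
  Player I's expected payoff from Heads: q·6 + (1−q)·5 = q + 5
  -4q + 7 = q + 5  ⇒  -5q = -2  ⇒  q = 2/5.
The value is Player I's expected payoff against this mix (using Tails): (2/5)·3 + (3/5)·7 = 27/5.

v = 27/5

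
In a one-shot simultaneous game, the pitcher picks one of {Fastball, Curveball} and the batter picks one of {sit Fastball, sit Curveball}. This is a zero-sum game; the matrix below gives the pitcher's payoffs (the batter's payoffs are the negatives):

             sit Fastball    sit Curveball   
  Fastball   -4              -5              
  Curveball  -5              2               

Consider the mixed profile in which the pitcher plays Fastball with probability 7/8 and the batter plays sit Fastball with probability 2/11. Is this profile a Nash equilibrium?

No

Given the batter's mix q = 2/11, the pitcher's payoff from Fastball is -53/11 but from Curveball is 8/11. The pitcher strictly prefers Curveball, so the pitcher would not mix.
So the proposed profile is not a Nash equilibrium.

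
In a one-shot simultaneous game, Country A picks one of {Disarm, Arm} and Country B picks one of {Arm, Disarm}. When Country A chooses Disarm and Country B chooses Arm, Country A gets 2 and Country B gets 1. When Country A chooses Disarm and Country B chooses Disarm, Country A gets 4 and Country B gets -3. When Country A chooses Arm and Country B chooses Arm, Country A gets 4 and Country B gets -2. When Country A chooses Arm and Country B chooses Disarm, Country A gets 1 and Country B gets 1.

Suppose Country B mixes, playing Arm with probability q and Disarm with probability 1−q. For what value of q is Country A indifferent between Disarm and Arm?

q = 3/5

Set Country A's expected payoff from Disarm equal to that from Arm:
  Country A's payoff from Disarm: q·2 + (1−q)·4 = -2q + 4
  Country A's payoff from Arm: q·4 + (1−q)·1 = 3q + 1
  -2q + 4 = 3q + 1  ⇒  -5q = -3  ⇒  q = 3/5.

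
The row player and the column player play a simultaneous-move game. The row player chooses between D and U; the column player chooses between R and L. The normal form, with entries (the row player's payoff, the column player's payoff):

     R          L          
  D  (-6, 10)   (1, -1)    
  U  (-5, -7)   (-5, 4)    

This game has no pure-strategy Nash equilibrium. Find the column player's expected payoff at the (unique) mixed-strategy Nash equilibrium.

3/2

For the column player to be willing to mix, the column player must be indifferent between R and L, which pins down the row player's mix.
  the column player's payoff to R: p·10 + (1−p)·(-7) = 17p - 7
  the column player's payoff to L: p·(-1) + (1−p)·4 = -5p + 4
  17p - 7 = -5p + 4  ⇒  22p = 11  ⇒  p = 1/2.
At equilibrium the column player is indifferent across columns, so the column player's payoff equals the payoff from R: (1/2)·10 + (1/2)·(-7) = 3/2.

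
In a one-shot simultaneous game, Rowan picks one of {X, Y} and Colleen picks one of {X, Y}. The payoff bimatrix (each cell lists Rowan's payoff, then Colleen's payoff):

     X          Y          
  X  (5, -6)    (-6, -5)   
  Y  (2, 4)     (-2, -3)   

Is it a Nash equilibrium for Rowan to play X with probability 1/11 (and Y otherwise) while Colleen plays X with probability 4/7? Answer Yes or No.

No

Given Rowan's mix p = 1/11, Colleen's payoff from X is 34/11 but from Y is -35/11. Colleen strictly prefers X, so Colleen would not mix.
So the proposed profile is not a Nash equilibrium.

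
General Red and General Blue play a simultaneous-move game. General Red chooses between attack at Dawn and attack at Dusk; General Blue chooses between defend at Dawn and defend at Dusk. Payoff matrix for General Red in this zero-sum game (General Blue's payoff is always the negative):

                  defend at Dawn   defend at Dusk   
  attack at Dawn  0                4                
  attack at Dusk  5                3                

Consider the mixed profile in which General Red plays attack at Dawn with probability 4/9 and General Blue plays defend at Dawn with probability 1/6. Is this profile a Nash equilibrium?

No

Given General Red's mix p = 4/9, General Blue's payoff from defend at Dawn is -25/9 but from defend at Dusk is -31/9. General Blue strictly prefers defend at Dawn, so General Blue would not mix.
So the proposed profile is not a Nash equilibrium.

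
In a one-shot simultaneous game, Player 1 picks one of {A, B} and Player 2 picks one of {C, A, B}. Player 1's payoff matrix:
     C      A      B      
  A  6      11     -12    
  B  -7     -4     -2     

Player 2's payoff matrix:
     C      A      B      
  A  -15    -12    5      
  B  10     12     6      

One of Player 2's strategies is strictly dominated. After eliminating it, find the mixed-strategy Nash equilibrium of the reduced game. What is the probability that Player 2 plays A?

q = 2/5

Player 2's strategy C is strictly dominated by A: -12 > -15 and 12 > 10. Eliminate C.
For Player 1 to be willing to mix, Player 1 must be indifferent between A and B, which pins down Player 2's mix.
  Player 1's payoff from A: q·11 + (1−q)·(-12) = 23q - 12
  Player 1's payoff from B: q·(-4) + (1−q)·(-2) = -2q - 2
  23q - 12 = -2q - 2  ⇒  25q = 10  ⇒  q = 2/5.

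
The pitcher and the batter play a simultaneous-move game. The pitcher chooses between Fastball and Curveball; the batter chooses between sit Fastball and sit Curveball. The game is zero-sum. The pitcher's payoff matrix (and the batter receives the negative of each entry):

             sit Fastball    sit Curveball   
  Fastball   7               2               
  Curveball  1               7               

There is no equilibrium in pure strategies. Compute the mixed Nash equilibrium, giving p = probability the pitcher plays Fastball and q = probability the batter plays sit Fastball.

p = 6/11, q = 5/11

The pitcher's mix must leave the batter indifferent between sit Fastball and sit Curveball.
  the batter's payoff from sit Fastball: p·(-7) + (1−p)·(-1) = -6p - 1
  the batter's payoff from sit Curveball: p·(-2) + (1−p)·(-7) = 5p - 7
  -6p - 1 = 5p - 7  ⇒  -11p = -6  ⇒  p = 6/11.
Set the pitcher's expected payoff from Fastball equal to that from Curveball:
  the pitcher's expected payoff from Fastball: q·7 + (1−q)·2 = 5q + 2
  the pitcher's expected payoff from Curveball: q·1 + (1−q)·7 = -6q + 7
  5q + 2 = -6q + 7  ⇒  11q = 5  ⇒  q = 5/11.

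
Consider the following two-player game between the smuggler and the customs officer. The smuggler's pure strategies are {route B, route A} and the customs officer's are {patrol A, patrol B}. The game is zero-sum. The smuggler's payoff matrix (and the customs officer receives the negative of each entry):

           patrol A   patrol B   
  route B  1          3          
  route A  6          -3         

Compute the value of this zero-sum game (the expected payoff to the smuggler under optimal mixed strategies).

Set the smuggler's expected payoff from route B equal to that from route A:
  the smuggler's expected payoff from route B: q·1 + (1−q)·3 = -2q + 3
  the smuggler's expected payoff from route A: q·6 + (1−q)·(-3) = 9q - 3
  -2q + 3 = 9q - 3  ⇒  -11q = -6  ⇒  q = 6/11.
The value is the smuggler's expected payoff against this mix (using route B): (6/11)·1 + (5/11)·3 = 21/11.

v = 21/11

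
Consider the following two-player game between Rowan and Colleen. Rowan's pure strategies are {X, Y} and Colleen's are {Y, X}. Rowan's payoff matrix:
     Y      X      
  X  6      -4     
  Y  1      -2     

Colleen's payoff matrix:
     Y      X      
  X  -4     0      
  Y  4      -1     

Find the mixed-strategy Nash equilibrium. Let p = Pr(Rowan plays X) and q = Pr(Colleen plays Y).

p = 5/9, q = 2/7

Rowan's mix must leave Colleen indifferent between Y and X.
  Colleen's payoff from Y: p·(-4) + (1−p)·4 = -8p + 4
  Colleen's payoff from X: p·0 + (1−p)·(-1) = p - 1
  -8p + 4 = p - 1  ⇒  -9p = -5  ⇒  p = 5/9.
Rowan's indifference between X and Y determines Colleen's mixing probability q:
  Rowan's payoff to X: q·6 + (1−q)·(-4) = 10q - 4
  Rowan's payoff to Y: q·1 + (1−q)·(-2) = 3q - 2
  10q - 4 = 3q - 2  ⇒  7q = 2  ⇒  q = 2/7.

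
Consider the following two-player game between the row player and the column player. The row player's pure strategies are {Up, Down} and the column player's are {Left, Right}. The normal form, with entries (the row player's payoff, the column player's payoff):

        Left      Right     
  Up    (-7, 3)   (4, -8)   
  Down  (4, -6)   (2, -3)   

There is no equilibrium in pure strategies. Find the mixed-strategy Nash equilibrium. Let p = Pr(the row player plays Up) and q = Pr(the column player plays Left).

The column player's indifference between Left and Right determines the row player's mixing probability p:
  the column player's payoff to Left: p·3 + (1−p)·(-6) = 9p - 6
  the column player's payoff to Right: p·(-8) + (1−p)·(-3) = -5p - 3
  9p - 6 = -5p - 3  ⇒  14p = 3  ⇒  p = 3/14.
Set the row player's expected payoff from Up equal to that from Down:
  the row player's expected payoff from Up: q·(-7) + (1−q)·4 = -11q + 4
  the row player's expected payoff from Down: q·4 + (1−q)·2 = 2q + 2
  -11q + 4 = 2q + 2  ⇒  -13q = -2  ⇒  q = 2/13.

p = 3/14, q = 2/13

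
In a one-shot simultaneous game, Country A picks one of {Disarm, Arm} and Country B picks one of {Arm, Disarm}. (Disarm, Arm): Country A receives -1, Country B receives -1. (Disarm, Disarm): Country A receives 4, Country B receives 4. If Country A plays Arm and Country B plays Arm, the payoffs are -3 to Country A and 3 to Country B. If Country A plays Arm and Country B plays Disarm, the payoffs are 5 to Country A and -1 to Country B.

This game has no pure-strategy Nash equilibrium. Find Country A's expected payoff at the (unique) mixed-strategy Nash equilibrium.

7/3

Country A's indifference between Disarm and Arm determines Country B's mixing probability q:
  Country A's expected payoff from Disarm: q·(-1) + (1−q)·4 = -5q + 4
  Country A's expected payoff from Arm: q·(-3) + (1−q)·5 = -8q + 5
  -5q + 4 = -8q + 5  ⇒  3q = 1  ⇒  q = 1/3.
At equilibrium Country A is indifferent across rows, so Country A's payoff equals the payoff from Disarm: (1/3)·(-1) + (2/3)·4 = 7/3.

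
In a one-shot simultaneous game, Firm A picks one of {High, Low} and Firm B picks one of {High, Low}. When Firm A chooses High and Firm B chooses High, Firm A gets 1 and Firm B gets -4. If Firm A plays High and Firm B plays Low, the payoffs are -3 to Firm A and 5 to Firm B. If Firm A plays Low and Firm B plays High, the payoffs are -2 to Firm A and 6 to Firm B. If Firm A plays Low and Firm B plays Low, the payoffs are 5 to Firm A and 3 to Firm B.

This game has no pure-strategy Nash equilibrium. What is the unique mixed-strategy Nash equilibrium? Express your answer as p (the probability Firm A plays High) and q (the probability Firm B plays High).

Firm B's indifference between High and Low determines Firm A's mixing probability p:
  Firm B's payoff to High: p·(-4) + (1−p)·6 = -10p + 6
  Firm B's payoff to Low: p·5 + (1−p)·3 = 2p + 3
  -10p + 6 = 2p + 3  ⇒  -12p = -3  ⇒  p = 1/4.
For Firm A to be willing to mix, Firm A must be indifferent between High and Low, which pins down Firm B's mix.
  Firm A's payoff to High: q·1 + (1−q)·(-3) = 4q - 3
  Firm A's payoff to Low: q·(-2) + (1−q)·5 = -7q + 5
  4q - 3 = -7q + 5  ⇒  11q = 8  ⇒  q = 8/11.

p = 1/4, q = 8/11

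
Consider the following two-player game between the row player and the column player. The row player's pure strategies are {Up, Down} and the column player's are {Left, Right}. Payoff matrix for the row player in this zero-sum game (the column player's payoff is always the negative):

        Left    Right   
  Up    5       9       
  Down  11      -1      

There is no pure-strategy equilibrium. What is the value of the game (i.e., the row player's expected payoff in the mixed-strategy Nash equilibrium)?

In a mixed equilibrium the row player is indifferent between Up and Down; this condition fixes q.
  the row player's payoff from Up: q·5 + (1−q)·9 = -4q + 9
  the row player's payoff from Down: q·11 + (1−q)·(-1) = 12q - 1
  -4q + 9 = 12q - 1  ⇒  -16q = -10  ⇒  q = 5/8.
The value is the row player's expected payoff against this mix (using Up): (5/8)·5 + (3/8)·9 = 13/2.

v = 13/2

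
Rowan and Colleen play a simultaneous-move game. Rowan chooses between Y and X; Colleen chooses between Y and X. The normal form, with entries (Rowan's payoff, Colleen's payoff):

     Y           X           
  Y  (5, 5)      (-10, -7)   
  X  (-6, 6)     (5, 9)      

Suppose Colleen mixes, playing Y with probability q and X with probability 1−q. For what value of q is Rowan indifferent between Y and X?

q = 15/26

For Rowan to be willing to mix, Rowan must be indifferent between Y and X, which pins down Colleen's mix.
  Rowan's payoff from Y: q·5 + (1−q)·(-10) = 15q - 10
  Rowan's payoff from X: q·(-6) + (1−q)·5 = -11q + 5
  15q - 10 = -11q + 5  ⇒  26q = 15  ⇒  q = 15/26.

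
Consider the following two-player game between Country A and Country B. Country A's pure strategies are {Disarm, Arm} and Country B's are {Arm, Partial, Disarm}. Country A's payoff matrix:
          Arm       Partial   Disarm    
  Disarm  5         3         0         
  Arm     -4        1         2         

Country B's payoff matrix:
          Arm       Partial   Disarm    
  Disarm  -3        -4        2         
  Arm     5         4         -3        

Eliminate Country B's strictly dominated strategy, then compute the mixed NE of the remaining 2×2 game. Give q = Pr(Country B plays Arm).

q = 2/11

Country B's strategy Partial is strictly dominated by Arm: -3 > -4 and 5 > 4. Eliminate Partial.
Set Country A's expected payoff from Disarm equal to that from Arm:
  Country A's payoff to Disarm: q·5 + (1−q)·0 = 5q
  Country A's payoff to Arm: q·(-4) + (1−q)·2 = -6q + 2
  5q = -6q + 2  ⇒  11q = 2  ⇒  q = 2/11.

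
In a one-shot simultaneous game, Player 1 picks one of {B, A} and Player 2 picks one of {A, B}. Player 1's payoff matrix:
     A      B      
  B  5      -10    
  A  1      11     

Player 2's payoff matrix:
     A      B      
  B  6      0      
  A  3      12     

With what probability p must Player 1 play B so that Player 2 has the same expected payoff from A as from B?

Player 2's indifference between A and B determines Player 1's mixing probability p:
  Player 2's expected payoff from A: p·6 + (1−p)·3 = 3p + 3
  Player 2's expected payoff from B: p·0 + (1−p)·12 = -12p + 12
  3p + 3 = -12p + 12  ⇒  15p = 9  ⇒  p = 3/5.

p = 3/5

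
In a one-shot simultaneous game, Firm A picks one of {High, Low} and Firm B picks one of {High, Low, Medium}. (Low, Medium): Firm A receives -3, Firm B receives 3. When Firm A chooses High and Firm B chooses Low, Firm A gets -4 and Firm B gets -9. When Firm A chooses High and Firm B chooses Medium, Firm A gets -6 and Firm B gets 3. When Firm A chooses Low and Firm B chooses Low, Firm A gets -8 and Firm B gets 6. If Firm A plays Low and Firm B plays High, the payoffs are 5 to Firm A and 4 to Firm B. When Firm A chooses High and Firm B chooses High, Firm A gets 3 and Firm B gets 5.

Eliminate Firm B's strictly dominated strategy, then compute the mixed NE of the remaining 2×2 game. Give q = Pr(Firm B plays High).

Firm B's strategy Medium is strictly dominated by High: 5 > 3 and 4 > 3. Eliminate Medium.
Firm A's indifference between High and Low determines Firm B's mixing probability q:
  Firm A's payoff to High: q·3 + (1−q)·(-4) = 7q - 4
  Firm A's payoff to Low: q·5 + (1−q)·(-8) = 13q - 8
  7q - 4 = 13q - 8  ⇒  -6q = -4  ⇒  q = 2/3.

q = 2/3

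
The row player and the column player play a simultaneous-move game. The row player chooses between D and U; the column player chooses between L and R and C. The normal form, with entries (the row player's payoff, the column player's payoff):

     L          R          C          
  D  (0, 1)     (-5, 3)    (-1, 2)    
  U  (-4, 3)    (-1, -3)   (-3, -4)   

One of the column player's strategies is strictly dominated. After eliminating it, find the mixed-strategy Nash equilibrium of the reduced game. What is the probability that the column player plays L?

q = 1/2

The column player's strategy C is strictly dominated by R: 3 > 2 and -3 > -4. Eliminate C.
The column player's mix must leave the row player indifferent between D and U.
  the row player's payoff to D: q·0 + (1−q)·(-5) = 5q - 5
  the row player's payoff to U: q·(-4) + (1−q)·(-1) = -3q - 1
  5q - 5 = -3q - 1  ⇒  8q = 4  ⇒  q = 1/2.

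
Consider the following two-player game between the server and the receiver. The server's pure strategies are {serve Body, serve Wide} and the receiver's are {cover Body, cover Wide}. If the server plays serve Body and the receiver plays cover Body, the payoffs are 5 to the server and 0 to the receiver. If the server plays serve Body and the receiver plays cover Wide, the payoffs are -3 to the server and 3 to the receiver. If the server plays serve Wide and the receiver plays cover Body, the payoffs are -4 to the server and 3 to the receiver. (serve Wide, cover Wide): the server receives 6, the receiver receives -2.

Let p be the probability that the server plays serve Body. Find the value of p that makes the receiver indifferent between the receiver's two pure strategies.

p = 5/8

For the receiver to be willing to mix, the receiver must be indifferent between cover Body and cover Wide, which pins down the server's mix.
  the receiver's payoff from cover Body: p·0 + (1−p)·3 = -3p + 3
  the receiver's payoff from cover Wide: p·3 + (1−p)·(-2) = 5p - 2
  -3p + 3 = 5p - 2  ⇒  -8p = -5  ⇒  p = 5/8.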